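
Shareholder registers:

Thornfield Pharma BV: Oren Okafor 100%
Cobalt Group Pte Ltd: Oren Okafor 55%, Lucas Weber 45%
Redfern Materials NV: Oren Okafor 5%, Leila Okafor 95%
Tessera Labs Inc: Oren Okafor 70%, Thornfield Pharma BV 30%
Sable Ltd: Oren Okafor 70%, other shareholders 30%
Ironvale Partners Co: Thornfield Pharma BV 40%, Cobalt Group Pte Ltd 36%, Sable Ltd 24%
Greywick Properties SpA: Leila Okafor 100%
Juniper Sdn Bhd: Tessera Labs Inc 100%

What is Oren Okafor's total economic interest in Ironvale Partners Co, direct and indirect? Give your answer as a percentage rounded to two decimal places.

Oren reaches Ironvale along 3 paths.
Via Thornfield: 100% × 40% = 40%.
Via Cobalt: 55% × 36% = 19.8%.
Via Sable: 70% × 24% = 16.8%.
Total: 40% + 19.8% + 16.8% = 76.6%.
Rounded: 76.60%.

76.60%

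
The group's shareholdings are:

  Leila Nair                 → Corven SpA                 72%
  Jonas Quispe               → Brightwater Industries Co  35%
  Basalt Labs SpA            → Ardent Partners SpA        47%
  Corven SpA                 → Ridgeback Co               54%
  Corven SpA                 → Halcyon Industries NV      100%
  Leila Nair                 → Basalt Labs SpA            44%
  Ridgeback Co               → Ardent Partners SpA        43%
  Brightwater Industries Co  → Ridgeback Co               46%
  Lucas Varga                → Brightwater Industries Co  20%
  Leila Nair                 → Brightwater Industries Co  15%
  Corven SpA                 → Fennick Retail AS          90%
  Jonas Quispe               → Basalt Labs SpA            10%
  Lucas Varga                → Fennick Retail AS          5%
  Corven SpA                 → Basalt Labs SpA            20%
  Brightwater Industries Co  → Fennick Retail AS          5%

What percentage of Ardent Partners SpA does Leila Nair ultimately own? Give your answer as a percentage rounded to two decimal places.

Leila reaches Ardent along 4 paths.
Via Corven → Basalt: 72% × 20% × 47% = 6.768%.
Via Basalt: 44% × 47% = 20.68%.
Via Corven → Ridgeback: 72% × 54% × 43% = 16.7184%.
Via Brightwater → Ridgeback: 15% × 46% × 43% = 2.967%.
Total: 6.768% + 20.68% + 16.7184% + 2.967% = 47.1334%.
Rounded: 47.13%.

47.13%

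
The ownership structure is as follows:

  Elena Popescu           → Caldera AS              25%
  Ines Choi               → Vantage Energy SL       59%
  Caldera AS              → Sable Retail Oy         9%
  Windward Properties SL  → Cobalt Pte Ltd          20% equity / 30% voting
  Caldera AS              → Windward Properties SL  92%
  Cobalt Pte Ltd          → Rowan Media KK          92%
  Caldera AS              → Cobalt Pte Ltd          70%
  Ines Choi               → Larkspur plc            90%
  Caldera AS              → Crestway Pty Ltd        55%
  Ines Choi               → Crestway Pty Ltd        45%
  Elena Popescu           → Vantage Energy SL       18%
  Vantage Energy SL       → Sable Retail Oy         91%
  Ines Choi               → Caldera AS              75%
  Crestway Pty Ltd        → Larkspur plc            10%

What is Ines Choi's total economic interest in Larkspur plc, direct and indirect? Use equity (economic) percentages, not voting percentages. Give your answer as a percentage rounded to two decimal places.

Ines reaches Larkspur along 3 paths.
Via Crestway: 45% × 10% = 4.5%.
Via Caldera → Crestway: 75% × 55% × 10% = 4.125%.
Direct stake: 90% = 90%.
Total: 4.5% + 4.125% + 90% = 98.625%.
Rounded: 98.63%.

98.63%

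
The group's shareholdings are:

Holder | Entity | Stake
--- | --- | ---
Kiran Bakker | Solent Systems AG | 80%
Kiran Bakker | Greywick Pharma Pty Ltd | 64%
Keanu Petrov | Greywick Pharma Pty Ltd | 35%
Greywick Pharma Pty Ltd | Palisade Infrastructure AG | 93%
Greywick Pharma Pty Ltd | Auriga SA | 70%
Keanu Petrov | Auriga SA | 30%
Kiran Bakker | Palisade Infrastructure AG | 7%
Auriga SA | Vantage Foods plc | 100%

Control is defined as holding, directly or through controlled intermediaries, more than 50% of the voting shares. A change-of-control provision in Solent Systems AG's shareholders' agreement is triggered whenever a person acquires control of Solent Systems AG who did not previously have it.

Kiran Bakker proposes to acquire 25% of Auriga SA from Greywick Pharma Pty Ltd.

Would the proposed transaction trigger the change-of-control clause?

No

The purchase adds only to Kiran's holdings (Greywick's stake shrinks), so Kiran is the only person who could newly come to control Solent.
Kiran holds 80% of Solent, so Kiran controls Solent.
So Kiran already controls Solent before the transaction.
After the purchase, Kiran holds 25% of Auriga directly, and Greywick's stake falls to 45%.
Kiran controlled Solent already, so this is not a new person acquiring control; every other person's position is unchanged or reduced.
No new person acquires control, so the clause is not triggered.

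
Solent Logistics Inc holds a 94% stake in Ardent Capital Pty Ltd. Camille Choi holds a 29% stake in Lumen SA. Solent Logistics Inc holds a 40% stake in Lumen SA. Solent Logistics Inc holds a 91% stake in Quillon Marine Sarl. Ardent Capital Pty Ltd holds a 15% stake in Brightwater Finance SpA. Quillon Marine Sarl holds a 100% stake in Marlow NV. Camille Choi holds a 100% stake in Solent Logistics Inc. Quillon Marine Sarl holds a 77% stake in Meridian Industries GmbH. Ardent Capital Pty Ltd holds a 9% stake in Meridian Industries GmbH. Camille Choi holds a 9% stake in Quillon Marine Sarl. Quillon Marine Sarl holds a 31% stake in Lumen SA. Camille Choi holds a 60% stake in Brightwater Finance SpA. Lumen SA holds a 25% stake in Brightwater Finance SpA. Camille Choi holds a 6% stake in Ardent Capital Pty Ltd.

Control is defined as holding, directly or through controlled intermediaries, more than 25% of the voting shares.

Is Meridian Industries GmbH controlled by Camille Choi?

Camille holds 100% of Solent, so Camille controls Solent.
Solent and Camille together hold 91% + 9% = 100% of Quillon, so Camille controls Quillon.
Camille and Solent together hold 6% + 94% = 100% of Ardent, so Camille controls Ardent.
Ardent and Quillon together hold 9% + 77% = 86% of Meridian, so Camille controls Meridian.

Yes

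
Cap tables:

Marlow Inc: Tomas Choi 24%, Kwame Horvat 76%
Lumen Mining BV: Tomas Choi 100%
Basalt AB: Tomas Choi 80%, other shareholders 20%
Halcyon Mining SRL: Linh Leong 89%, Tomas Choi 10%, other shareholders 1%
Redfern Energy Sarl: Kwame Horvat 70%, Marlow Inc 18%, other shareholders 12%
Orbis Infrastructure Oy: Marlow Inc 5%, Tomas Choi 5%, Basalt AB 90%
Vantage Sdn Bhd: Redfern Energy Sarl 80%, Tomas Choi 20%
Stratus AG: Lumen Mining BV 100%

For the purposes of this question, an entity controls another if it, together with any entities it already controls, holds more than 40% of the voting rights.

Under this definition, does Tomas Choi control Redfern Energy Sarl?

Tomas holds 100% of Lumen, so Tomas controls Lumen.
Tomas holds 80% of Basalt, so Tomas controls Basalt.
Tomas and Basalt together hold 5% + 90% = 95% of Orbis, so Tomas controls Orbis.
Lumen holds 100% of Stratus, so Tomas controls Stratus.
Neither Tomas nor any entity Tomas controls holds any voting interest in Redfern.
So Tomas does not control Redfern.

No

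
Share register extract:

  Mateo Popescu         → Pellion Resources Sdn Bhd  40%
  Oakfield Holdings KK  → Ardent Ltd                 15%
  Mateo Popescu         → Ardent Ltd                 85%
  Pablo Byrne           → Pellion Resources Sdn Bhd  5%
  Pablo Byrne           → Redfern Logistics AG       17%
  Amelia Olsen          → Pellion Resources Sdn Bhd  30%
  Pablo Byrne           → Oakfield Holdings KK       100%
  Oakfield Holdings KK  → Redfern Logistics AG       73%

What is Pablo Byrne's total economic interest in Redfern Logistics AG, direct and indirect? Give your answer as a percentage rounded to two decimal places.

90.00%

Pablo reaches Redfern along 2 paths.
Via Oakfield: 100% × 73% = 73%.
Direct stake: 17% = 17%.
Total: 73% + 17% = 90%.
Rounded: 90.00%.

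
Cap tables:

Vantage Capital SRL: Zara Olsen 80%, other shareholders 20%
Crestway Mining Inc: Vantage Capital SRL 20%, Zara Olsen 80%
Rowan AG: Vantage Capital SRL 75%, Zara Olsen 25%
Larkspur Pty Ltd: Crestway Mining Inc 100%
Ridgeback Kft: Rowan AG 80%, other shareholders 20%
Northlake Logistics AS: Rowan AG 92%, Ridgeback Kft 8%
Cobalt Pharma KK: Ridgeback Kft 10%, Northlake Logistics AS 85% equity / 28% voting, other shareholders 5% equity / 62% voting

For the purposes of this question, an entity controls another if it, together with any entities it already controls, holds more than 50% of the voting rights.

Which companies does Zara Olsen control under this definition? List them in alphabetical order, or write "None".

Crestway Mining Inc, Larkspur Pty Ltd, Northlake Logistics AS, Ridgeback Kft, Rowan AG, Vantage Capital SRL

Zara holds 80% of Vantage, so Zara controls Vantage.
Vantage and Zara together hold 20% + 80% = 100% of Crestway, so Zara controls Crestway.
Vantage and Zara together hold 75% + 25% = 100% of Rowan, so Zara controls Rowan.
Crestway holds 100% of Larkspur, so Zara controls Larkspur.
Rowan holds 80% of Ridgeback, so Zara controls Ridgeback.
Rowan and Ridgeback together hold 92% + 8% = 100% of Northlake, so Zara controls Northlake.
No other company's threshold is met.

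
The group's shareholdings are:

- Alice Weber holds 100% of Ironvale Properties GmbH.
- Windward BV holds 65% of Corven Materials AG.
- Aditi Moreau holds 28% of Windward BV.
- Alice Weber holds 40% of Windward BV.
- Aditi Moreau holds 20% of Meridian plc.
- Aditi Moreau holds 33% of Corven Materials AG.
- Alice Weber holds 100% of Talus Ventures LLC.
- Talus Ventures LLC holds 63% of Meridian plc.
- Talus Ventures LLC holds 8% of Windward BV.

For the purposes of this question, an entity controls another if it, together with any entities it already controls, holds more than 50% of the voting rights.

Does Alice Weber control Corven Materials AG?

Alice holds 100% of Talus, so Alice controls Talus.
Alice holds 100% of Ironvale, so Alice controls Ironvale.
Talus holds 63% of Meridian, so Alice controls Meridian.
Neither Alice nor any entity Alice controls holds any voting interest in Corven.
So Alice does not control Corven.

No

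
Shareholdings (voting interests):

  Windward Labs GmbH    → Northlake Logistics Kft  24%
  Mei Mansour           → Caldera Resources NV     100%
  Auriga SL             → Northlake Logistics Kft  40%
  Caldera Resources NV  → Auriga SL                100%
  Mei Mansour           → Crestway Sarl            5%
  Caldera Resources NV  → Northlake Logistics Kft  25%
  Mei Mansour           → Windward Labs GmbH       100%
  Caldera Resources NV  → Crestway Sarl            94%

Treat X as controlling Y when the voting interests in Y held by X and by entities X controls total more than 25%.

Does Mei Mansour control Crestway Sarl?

Yes

Mei holds 100% of Caldera, so Mei controls Caldera.
Caldera and Mei together hold 94% + 5% = 99% of Crestway, so Mei controls Crestway.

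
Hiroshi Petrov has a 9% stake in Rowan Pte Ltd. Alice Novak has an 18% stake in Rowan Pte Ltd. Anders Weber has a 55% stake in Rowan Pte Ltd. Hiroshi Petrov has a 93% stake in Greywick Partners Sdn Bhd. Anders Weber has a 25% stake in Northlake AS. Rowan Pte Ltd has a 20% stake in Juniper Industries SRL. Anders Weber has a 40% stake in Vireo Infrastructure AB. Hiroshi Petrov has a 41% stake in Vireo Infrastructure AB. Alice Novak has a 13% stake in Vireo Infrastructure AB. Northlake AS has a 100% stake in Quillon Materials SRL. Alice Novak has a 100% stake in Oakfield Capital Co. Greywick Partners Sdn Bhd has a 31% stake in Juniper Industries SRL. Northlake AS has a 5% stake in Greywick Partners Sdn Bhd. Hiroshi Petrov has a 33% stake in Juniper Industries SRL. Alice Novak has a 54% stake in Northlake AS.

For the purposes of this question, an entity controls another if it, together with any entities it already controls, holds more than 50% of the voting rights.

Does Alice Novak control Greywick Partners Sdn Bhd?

Alice holds 54% of Northlake, so Alice controls Northlake.
Alice holds 100% of Oakfield, so Alice controls Oakfield.
Northlake holds 100% of Quillon, so Alice controls Quillon.
In Greywick, Alice's side holds only 5%, not > 50%.
So Alice does not control Greywick.

No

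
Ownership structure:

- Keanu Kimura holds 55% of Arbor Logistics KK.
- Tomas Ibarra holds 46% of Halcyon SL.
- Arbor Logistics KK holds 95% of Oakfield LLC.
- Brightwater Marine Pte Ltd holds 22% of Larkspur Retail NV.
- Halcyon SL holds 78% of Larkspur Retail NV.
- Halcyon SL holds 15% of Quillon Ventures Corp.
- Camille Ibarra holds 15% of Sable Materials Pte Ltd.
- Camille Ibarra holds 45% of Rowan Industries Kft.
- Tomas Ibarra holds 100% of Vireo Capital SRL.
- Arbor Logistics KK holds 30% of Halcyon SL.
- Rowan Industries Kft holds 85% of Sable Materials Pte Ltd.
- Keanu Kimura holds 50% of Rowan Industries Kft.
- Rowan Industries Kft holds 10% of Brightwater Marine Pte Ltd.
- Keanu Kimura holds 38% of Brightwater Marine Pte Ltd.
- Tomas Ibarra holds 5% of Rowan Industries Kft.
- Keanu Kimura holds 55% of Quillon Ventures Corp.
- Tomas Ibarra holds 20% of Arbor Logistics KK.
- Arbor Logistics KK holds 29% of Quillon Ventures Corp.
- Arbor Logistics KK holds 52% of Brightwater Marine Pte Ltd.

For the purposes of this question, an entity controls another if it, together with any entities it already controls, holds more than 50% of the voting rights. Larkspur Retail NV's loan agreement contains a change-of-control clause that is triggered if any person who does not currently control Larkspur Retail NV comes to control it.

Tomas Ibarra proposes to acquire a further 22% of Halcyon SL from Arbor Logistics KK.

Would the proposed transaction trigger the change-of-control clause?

Yes

The purchase adds only to Tomas's holdings (Arbor's stake shrinks), so Tomas is the only person who could newly come to control Larkspur.
Tomas holds 100% of Vireo, so Tomas controls Vireo.
Neither Tomas nor any entity Tomas controls holds any voting interest in Larkspur.
So before the transaction, Tomas does not control Larkspur.
After the purchase, Tomas's direct stake in Halcyon rises to 46% + 22% = 68%, and Arbor's stake falls to 8%.
Tomas holds 68% of Halcyon, so Tomas controls Halcyon.
Halcyon holds 78% of Larkspur, so Tomas controls Larkspur.
Tomas did not control Larkspur before and does after, so the clause is triggered.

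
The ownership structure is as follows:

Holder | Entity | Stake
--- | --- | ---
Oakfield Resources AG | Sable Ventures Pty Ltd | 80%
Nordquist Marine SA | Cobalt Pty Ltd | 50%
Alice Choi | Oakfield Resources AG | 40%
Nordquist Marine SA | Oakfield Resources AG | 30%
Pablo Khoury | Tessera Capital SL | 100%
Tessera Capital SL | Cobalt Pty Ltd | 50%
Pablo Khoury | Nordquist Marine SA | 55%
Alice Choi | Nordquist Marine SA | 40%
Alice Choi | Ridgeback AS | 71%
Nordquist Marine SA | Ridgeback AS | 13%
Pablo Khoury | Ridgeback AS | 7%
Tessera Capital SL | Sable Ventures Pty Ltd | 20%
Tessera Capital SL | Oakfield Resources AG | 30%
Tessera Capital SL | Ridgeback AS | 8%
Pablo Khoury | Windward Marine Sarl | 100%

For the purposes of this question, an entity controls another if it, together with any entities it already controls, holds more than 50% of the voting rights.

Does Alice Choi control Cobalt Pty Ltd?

Alice holds 71% of Ridgeback, so Alice controls Ridgeback.
Neither Alice nor any entity Alice controls holds any voting interest in Cobalt.
So Alice does not control Cobalt.

No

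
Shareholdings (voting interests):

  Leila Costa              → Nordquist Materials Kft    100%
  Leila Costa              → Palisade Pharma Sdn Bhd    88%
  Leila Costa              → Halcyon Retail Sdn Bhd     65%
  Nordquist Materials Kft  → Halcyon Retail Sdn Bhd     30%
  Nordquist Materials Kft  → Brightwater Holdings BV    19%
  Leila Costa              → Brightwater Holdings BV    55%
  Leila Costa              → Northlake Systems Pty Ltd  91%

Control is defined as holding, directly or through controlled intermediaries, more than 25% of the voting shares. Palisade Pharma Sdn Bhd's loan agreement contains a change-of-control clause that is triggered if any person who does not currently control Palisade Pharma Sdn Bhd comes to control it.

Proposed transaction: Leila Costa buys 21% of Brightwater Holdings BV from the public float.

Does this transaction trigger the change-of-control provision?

No

The purchase changes only Leila's holdings, so Leila is the only person who could newly come to control Palisade.
Leila holds 88% of Palisade, so Leila controls Palisade.
So Leila already controls Palisade before the transaction.
After the purchase, Leila's direct stake in Brightwater rises to 55% + 21% = 76%.
Leila controlled Palisade already, so this is not a new person acquiring control; every other person's position is unchanged or reduced.
No new person acquires control, so the clause is not triggered.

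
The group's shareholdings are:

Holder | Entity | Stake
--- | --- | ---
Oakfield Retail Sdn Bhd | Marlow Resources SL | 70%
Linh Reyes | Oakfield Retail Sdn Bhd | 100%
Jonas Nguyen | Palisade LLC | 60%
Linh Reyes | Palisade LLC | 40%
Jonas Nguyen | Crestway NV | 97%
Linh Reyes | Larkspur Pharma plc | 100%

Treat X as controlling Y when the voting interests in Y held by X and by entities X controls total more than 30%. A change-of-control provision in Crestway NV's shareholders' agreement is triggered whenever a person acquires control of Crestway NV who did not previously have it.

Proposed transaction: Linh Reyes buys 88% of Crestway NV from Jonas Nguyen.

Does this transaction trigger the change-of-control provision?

The purchase adds only to Linh's holdings (Jonas's stake shrinks), so Linh is the only person who could newly come to control Crestway.
Linh holds 100% of Oakfield, so Linh controls Oakfield.
Linh holds 40% of Palisade, so Linh controls Palisade.
Oakfield holds 70% of Marlow, so Linh controls Marlow.
Linh holds 100% of Larkspur, so Linh controls Larkspur.
Neither Linh nor any entity Linh controls holds any voting interest in Crestway.
So before the transaction, Linh does not control Crestway.
After the purchase, Linh holds 88% of Crestway directly, and Jonas's stake falls to 9%.
Linh holds 88% of Crestway, so Linh controls Crestway.
Linh did not control Crestway before and does after, so the clause is triggered.

Yes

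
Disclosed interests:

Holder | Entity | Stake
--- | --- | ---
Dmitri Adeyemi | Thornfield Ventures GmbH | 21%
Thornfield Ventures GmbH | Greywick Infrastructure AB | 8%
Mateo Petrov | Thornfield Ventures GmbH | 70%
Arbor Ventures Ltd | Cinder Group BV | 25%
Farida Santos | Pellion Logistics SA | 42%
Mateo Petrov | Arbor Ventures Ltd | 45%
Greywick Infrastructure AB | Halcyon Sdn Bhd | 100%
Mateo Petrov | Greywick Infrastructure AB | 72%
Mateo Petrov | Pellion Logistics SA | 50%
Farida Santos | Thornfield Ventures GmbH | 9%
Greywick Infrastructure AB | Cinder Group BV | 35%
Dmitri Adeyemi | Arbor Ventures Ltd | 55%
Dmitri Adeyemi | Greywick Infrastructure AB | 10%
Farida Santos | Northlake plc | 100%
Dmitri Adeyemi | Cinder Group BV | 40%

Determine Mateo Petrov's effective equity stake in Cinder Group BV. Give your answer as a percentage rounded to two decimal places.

Mateo reaches Cinder along 3 paths.
Via Arbor: 45% × 25% = 11.25%.
Via Greywick: 72% × 35% = 25.2%.
Via Thornfield → Greywick: 70% × 8% × 35% = 1.96%.
Total: 11.25% + 25.2% + 1.96% = 38.41%.

38.41%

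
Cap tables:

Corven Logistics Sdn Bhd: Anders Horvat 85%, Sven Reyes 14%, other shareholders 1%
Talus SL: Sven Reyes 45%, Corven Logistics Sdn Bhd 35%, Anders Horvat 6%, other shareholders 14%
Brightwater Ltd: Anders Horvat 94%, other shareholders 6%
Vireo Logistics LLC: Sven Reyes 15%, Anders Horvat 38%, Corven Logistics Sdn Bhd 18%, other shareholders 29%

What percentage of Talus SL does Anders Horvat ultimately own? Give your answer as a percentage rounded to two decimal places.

Anders reaches Talus along 2 paths.
Via Corven: 85% × 35% = 29.75%.
Direct stake: 6% = 6%.
Total: 29.75% + 6% = 35.75%.

35.75%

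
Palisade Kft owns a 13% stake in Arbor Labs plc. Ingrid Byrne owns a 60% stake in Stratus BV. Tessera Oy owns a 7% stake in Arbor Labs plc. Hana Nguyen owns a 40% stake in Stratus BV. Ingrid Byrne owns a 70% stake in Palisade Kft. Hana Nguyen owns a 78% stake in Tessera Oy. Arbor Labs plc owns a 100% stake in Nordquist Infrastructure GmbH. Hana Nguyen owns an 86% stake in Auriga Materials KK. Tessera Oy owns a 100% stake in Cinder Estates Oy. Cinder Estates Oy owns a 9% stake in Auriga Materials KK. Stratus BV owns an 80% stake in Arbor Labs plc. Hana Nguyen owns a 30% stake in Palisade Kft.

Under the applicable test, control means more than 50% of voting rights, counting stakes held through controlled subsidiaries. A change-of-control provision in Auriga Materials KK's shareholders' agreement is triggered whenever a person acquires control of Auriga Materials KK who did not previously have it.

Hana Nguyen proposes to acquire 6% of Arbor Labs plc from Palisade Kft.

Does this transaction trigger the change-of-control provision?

No

The purchase adds only to Hana's holdings (Palisade's stake shrinks), so Hana is the only person who could newly come to control Auriga.
Hana holds 78% of Tessera, so Hana controls Tessera.
Tessera holds 100% of Cinder, so Hana controls Cinder.
Cinder and Hana together hold 9% + 86% = 95% of Auriga, so Hana controls Auriga.
So Hana already controls Auriga before the transaction.
After the purchase, Hana holds 6% of Arbor directly, and Palisade's stake falls to 7%.
Hana controlled Auriga already, so this is not a new person acquiring control; every other person's position is unchanged or reduced.
No new person acquires control, so the clause is not triggered.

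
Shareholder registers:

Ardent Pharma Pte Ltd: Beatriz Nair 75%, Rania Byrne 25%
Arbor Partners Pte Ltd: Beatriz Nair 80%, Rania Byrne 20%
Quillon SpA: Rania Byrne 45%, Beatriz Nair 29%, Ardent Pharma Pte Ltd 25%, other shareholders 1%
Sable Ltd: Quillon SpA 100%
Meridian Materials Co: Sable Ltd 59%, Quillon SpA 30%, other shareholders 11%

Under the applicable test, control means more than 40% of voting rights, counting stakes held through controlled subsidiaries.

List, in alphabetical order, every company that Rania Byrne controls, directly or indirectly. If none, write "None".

Meridian Materials Co, Quillon SpA, Sable Ltd

Rania holds 45% of Quillon, so Rania controls Quillon.
Quillon holds 100% of Sable, so Rania controls Sable.
Sable and Quillon together hold 59% + 30% = 89% of Meridian, so Rania controls Meridian.
No other company's threshold is met.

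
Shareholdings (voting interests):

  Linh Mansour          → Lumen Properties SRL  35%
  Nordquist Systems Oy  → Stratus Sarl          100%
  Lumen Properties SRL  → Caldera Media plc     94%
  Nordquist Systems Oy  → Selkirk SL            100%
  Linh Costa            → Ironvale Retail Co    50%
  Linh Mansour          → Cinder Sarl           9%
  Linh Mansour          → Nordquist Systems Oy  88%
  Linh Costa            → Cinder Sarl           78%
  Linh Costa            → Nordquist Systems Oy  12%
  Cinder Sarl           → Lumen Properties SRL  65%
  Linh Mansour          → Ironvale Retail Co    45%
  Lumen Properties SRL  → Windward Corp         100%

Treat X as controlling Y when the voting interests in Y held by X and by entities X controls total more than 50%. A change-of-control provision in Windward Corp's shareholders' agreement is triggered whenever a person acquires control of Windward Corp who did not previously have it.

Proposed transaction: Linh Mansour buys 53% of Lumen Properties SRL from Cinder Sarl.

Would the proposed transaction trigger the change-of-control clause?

Yes

The purchase adds only to Linh Mansour's holdings (Cinder's stake shrinks), so Linh Mansour is the only person who could newly come to control Windward.
Linh Mansour holds 88% of Nordquist, so Linh Mansour controls Nordquist.
Nordquist holds 100% of Selkirk, so Linh Mansour controls Selkirk.
Nordquist holds 100% of Stratus, so Linh Mansour controls Stratus.
Neither Linh Mansour nor any entity Linh Mansour controls holds any voting interest in Windward.
So before the transaction, Linh Mansour does not control Windward.
After the purchase, Linh Mansour's direct stake in Lumen rises to 35% + 53% = 88%, and Cinder's stake falls to 12%.
Linh Mansour holds 88% of Lumen, so Linh Mansour controls Lumen.
Lumen holds 100% of Windward, so Linh Mansour controls Windward.
Linh Mansour did not control Windward before and does after, so the clause is triggered.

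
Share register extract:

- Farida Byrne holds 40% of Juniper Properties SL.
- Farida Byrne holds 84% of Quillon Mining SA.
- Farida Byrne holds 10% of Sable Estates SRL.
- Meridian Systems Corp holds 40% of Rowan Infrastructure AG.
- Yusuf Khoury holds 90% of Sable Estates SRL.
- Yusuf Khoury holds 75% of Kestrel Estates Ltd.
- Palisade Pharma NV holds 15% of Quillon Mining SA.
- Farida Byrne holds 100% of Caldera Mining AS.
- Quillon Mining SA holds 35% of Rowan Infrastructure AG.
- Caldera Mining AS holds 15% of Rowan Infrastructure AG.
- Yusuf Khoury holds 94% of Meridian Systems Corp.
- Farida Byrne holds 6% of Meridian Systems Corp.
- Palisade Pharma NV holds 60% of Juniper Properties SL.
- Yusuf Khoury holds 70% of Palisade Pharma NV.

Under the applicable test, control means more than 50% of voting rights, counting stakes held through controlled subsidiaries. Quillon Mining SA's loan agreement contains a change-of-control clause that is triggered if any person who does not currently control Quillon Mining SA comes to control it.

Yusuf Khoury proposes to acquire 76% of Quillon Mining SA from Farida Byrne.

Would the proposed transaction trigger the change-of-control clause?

The purchase adds only to Yusuf's holdings (Farida's stake shrinks), so Yusuf is the only person who could newly come to control Quillon.
Yusuf holds 70% of Palisade, so Yusuf controls Palisade.
Yusuf holds 94% of Meridian, so Yusuf controls Meridian.
Yusuf holds 75% of Kestrel, so Yusuf controls Kestrel.
Yusuf holds 90% of Sable, so Yusuf controls Sable.
Palisade holds 60% of Juniper, so Yusuf controls Juniper.
In Quillon, Yusuf's side holds only 15%, not > 50%.
So before the transaction, Yusuf does not control Quillon.
After the purchase, Yusuf holds 76% of Quillon directly, and Farida's stake falls to 8%.
Palisade and Yusuf together hold 15% + 76% = 91% of Quillon, so Yusuf controls Quillon.
Yusuf did not control Quillon before and does after, so the clause is triggered.

Yes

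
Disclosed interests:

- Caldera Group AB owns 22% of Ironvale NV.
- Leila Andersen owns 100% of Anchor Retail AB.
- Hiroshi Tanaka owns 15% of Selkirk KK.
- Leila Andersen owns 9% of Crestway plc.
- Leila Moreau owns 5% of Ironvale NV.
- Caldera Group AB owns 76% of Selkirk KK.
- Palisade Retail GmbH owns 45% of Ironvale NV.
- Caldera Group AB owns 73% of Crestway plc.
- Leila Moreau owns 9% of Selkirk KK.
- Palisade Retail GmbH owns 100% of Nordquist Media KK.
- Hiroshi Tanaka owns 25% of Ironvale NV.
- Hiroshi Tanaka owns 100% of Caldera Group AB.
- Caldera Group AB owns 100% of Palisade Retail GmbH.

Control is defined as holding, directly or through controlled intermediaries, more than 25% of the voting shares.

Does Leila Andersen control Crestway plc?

No

Leila Andersen holds 100% of Anchor, so Leila Andersen controls Anchor.
In Crestway, Leila Andersen's side holds only 9%, not > 25%.
So Leila Andersen does not control Crestway.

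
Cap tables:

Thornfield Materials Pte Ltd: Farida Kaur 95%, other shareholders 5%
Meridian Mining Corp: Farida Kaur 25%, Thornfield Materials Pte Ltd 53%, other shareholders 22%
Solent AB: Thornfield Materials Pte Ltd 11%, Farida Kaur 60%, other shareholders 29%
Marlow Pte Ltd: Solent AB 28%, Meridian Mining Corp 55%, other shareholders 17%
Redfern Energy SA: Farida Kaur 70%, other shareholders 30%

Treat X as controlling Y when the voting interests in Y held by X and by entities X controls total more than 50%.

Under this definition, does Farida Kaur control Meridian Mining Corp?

Farida holds 95% of Thornfield, so Farida controls Thornfield.
Farida and Thornfield together hold 25% + 53% = 78% of Meridian, so Farida controls Meridian.

Yes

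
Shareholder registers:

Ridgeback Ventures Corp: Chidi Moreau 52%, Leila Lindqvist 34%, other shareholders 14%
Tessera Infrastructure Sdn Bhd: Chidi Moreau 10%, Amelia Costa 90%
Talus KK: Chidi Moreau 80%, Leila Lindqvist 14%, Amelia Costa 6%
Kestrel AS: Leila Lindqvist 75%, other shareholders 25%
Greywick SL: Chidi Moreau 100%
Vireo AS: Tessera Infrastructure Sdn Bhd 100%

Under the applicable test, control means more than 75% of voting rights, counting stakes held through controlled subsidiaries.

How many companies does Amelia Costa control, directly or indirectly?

Amelia holds 90% of Tessera, so Amelia controls Tessera.
Tessera holds 100% of Vireo, so Amelia controls Vireo.
No other company's threshold is met.
Amelia controls 2 companies.

2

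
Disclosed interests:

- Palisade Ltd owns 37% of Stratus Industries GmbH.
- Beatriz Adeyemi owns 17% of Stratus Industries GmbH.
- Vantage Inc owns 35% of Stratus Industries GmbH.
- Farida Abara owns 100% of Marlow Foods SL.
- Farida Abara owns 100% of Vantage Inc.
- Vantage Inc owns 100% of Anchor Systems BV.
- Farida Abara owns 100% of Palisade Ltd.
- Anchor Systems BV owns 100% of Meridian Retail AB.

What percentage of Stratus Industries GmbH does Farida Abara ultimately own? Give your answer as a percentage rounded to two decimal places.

72.00%

Farida reaches Stratus along 2 paths.
Via Palisade: 100% × 37% = 37%.
Via Vantage: 100% × 35% = 35%.
Total: 37% + 35% = 72%.
Rounded: 72.00%.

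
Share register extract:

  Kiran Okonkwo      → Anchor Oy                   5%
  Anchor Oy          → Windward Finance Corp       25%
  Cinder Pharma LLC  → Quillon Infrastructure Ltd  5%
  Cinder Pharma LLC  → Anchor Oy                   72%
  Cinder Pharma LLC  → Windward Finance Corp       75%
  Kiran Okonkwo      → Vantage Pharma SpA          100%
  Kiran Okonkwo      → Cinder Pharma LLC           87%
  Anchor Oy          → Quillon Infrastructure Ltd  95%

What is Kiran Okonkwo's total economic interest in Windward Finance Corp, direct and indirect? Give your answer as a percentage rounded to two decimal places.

82.16%

Kiran reaches Windward along 3 paths.
Via Cinder: 87% × 75% = 65.25%.
Via Cinder → Anchor: 87% × 72% × 25% = 15.66%.
Via Anchor: 5% × 25% = 1.25%.
Total: 65.25% + 15.66% + 1.25% = 82.16%.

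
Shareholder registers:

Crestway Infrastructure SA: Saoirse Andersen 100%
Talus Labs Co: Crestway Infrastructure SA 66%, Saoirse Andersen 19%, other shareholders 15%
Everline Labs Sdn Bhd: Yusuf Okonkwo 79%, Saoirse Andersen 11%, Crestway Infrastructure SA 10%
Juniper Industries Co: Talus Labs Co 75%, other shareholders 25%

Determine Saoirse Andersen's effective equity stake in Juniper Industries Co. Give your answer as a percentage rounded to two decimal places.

63.75%

Saoirse reaches Juniper along 2 paths.
Via Crestway → Talus: 100% × 66% × 75% = 49.5%.
Via Talus: 19% × 75% = 14.25%.
Total: 49.5% + 14.25% = 63.75%.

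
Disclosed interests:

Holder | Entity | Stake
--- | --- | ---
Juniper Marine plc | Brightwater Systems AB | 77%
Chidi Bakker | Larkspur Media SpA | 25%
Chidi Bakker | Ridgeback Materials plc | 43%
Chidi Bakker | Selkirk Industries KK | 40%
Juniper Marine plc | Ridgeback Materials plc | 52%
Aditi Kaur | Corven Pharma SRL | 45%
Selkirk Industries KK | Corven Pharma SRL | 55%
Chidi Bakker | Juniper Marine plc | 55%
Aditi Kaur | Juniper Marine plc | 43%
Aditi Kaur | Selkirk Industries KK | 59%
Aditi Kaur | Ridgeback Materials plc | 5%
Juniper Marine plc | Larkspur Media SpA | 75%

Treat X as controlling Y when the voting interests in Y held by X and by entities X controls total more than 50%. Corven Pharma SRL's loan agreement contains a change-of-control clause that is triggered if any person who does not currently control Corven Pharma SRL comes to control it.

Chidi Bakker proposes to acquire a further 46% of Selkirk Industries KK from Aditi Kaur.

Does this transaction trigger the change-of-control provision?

The purchase adds only to Chidi's holdings (Aditi's stake shrinks), so Chidi is the only person who could newly come to control Corven.
Chidi holds 55% of Juniper, so Chidi controls Juniper.
Juniper holds 77% of Brightwater, so Chidi controls Brightwater.
Chidi and Juniper together hold 25% + 75% = 100% of Larkspur, so Chidi controls Larkspur.
Juniper and Chidi together hold 52% + 43% = 95% of Ridgeback, so Chidi controls Ridgeback.
Neither Chidi nor any entity Chidi controls holds any voting interest in Corven.
So before the transaction, Chidi does not control Corven.
After the purchase, Chidi's direct stake in Selkirk rises to 40% + 46% = 86%, and Aditi's stake falls to 13%.
Chidi holds 86% of Selkirk, so Chidi controls Selkirk.
Selkirk holds 55% of Corven, so Chidi controls Corven.
Chidi did not control Corven before and does after, so the clause is triggered.

Yes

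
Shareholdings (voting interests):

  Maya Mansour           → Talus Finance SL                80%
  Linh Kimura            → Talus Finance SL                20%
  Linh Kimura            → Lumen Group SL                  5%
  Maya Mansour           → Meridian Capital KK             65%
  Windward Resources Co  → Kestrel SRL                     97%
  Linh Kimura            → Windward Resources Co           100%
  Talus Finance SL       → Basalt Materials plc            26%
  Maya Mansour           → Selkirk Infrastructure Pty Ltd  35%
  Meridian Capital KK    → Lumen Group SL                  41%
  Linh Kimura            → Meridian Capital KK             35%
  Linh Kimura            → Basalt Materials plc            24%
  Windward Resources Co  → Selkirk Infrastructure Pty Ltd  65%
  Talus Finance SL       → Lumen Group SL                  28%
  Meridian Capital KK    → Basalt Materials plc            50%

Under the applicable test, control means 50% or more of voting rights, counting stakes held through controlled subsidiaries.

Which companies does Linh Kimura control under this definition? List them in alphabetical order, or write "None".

Linh holds 100% of Windward, so Linh controls Windward.
Windward holds 97% of Kestrel, so Linh controls Kestrel.
Windward holds 65% of Selkirk, so Linh controls Selkirk.
No other company's threshold is met.

Kestrel SRL, Selkirk Infrastructure Pty Ltd, Windward Resources Co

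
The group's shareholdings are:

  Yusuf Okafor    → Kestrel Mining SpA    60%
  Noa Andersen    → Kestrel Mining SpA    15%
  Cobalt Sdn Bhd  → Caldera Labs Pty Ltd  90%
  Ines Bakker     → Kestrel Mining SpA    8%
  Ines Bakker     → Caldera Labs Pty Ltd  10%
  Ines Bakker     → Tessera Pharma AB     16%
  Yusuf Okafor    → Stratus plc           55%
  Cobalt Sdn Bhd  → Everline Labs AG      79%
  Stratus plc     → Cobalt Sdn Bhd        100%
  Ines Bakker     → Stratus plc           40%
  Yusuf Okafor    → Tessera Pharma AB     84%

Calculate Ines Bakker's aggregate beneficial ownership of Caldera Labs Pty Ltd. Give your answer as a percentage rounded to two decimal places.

Ines reaches Caldera along 2 paths.
Via Stratus → Cobalt: 40% × 100% × 90% = 36%.
Direct stake: 10% = 10%.
Total: 36% + 10% = 46%.
Rounded: 46.00%.

46.00%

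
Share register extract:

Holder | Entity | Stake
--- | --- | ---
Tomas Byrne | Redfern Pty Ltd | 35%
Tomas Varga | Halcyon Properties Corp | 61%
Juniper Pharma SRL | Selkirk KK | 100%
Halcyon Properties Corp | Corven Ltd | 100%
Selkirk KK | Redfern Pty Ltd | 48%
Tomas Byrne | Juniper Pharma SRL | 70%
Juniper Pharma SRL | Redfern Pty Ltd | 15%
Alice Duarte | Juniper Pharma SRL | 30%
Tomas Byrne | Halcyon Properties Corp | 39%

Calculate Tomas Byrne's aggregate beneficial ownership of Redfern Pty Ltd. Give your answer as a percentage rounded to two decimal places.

79.10%

Tomas Byrne reaches Redfern along 3 paths.
Direct stake: 35% = 35%.
Via Juniper: 70% × 15% = 10.5%.
Via Juniper → Selkirk: 70% × 100% × 48% = 33.6%.
Total: 35% + 10.5% + 33.6% = 79.1%.
Rounded: 79.10%.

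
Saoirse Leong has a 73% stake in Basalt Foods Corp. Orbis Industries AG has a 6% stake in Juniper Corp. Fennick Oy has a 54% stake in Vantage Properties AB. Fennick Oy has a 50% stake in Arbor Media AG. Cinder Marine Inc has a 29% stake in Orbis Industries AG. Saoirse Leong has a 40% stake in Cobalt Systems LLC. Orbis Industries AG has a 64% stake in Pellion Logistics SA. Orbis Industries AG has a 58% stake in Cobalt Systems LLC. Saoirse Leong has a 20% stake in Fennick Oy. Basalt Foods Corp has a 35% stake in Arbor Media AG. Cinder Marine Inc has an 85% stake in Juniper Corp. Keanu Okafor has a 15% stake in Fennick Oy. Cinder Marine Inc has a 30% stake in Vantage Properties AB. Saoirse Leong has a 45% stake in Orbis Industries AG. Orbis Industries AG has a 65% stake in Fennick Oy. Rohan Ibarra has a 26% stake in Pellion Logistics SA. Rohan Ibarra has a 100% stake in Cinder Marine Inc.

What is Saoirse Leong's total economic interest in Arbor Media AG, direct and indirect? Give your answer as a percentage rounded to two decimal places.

Saoirse reaches Arbor along 3 paths.
Via Fennick: 20% × 50% = 10%.
Via Orbis → Fennick: 45% × 65% × 50% = 14.625%.
Via Basalt: 73% × 35% = 25.55%.
Total: 10% + 14.625% + 25.55% = 50.175%.
Rounded: 50.18%.

50.18%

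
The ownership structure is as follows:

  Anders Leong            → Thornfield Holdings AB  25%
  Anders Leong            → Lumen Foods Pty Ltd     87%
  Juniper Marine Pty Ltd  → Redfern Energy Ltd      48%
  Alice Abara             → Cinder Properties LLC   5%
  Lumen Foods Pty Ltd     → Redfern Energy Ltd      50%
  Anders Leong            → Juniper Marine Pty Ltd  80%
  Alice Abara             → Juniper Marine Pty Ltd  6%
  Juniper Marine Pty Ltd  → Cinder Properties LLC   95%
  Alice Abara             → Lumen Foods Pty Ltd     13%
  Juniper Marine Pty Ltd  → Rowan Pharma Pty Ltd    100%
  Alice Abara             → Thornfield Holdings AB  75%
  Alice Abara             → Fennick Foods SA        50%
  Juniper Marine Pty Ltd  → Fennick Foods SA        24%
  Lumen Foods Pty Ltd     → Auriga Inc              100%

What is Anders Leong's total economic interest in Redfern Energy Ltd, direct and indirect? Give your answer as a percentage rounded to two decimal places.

81.90%

Anders reaches Redfern along 2 paths.
Via Juniper: 80% × 48% = 38.4%.
Via Lumen: 87% × 50% = 43.5%.
Total: 38.4% + 43.5% = 81.9%.
Rounded: 81.90%.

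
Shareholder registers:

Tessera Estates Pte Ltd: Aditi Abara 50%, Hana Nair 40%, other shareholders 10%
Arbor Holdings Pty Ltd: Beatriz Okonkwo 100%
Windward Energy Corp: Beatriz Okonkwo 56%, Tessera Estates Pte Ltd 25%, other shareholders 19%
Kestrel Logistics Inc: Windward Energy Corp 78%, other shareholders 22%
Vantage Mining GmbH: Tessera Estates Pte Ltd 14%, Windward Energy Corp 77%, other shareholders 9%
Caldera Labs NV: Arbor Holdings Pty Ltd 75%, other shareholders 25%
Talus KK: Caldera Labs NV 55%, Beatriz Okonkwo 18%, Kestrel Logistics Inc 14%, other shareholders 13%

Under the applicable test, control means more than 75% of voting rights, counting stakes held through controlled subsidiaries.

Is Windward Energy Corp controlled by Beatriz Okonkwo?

No

Beatriz holds 100% of Arbor, so Beatriz controls Arbor.
In Windward, Beatriz's side holds only 56%, not > 75%.
So Beatriz does not control Windward.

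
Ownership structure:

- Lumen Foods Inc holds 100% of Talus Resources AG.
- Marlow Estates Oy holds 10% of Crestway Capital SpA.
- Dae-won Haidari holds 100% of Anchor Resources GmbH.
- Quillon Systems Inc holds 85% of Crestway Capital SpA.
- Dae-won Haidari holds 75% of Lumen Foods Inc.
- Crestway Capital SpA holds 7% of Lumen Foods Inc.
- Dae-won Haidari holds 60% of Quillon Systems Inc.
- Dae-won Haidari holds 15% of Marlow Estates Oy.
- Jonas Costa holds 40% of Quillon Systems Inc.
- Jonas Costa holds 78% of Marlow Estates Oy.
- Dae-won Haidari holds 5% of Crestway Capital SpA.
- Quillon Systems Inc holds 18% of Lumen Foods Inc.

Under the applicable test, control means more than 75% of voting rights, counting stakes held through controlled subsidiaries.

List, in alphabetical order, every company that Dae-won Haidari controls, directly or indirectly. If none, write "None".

Dae-won holds 100% of Anchor, so Dae-won controls Anchor.
No other company's threshold is met.

Anchor Resources GmbH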